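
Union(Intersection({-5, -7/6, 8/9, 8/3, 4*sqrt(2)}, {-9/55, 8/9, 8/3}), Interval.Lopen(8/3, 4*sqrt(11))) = Union({8/9}, Interval(8/3, 4*sqrt(11)))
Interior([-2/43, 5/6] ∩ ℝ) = (-2/43, 5/6)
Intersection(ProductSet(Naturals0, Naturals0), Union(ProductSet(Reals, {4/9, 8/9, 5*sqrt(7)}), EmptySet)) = EmptySet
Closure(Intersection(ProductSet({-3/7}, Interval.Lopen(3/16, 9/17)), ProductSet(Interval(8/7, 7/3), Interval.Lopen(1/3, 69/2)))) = EmptySet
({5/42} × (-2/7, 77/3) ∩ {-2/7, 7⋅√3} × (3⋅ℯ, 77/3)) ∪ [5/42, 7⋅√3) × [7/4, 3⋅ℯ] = [5/42, 7⋅√3) × [7/4, 3⋅ℯ]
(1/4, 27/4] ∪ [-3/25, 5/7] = [-3/25, 27/4]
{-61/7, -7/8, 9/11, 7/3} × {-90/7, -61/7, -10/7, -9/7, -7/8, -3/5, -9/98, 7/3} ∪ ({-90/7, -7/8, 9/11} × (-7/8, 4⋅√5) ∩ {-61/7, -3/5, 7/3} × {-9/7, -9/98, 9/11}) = {-61/7, -7/8, 9/11, 7/3} × {-90/7, -61/7, -10/7, -9/7, -7/8, -3/5, -9/98, 7/3}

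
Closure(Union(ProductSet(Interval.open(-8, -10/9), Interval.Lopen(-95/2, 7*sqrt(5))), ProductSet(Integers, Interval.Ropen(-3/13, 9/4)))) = Union(ProductSet(Complement(Integers, Interval.open(-8, -10/9)), Interval(-3/13, 9/4)), ProductSet({-8, -10/9}, Interval(-95/2, 7*sqrt(5))), ProductSet(Integers, Interval.Ropen(-3/13, 9/4)), ProductSet(Interval(-8, -10/9), {-95/2, 7*sqrt(5)}), ProductSet(Interval.open(-8, -10/9), Interval.Lopen(-95/2, 7*sqrt(5))))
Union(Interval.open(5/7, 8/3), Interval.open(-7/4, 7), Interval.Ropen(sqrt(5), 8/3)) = Interval.open(-7/4, 7)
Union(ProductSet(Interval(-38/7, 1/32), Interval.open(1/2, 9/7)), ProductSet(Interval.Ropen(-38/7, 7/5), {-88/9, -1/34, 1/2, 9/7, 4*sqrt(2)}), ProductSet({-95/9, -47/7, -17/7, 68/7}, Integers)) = Union(ProductSet({-95/9, -47/7, -17/7, 68/7}, Integers), ProductSet(Interval(-38/7, 1/32), Interval.open(1/2, 9/7)), ProductSet(Interval.Ropen(-38/7, 7/5), {-88/9, -1/34, 1/2, 9/7, 4*sqrt(2)}))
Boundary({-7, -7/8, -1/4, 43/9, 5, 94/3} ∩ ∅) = ∅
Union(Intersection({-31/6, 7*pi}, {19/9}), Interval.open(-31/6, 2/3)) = Interval.open(-31/6, 2/3)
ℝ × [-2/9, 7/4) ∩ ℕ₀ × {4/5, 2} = ℕ₀ × {4/5}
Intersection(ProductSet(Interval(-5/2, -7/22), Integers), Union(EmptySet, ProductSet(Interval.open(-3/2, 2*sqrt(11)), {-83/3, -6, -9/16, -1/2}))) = ProductSet(Interval.Lopen(-3/2, -7/22), {-6})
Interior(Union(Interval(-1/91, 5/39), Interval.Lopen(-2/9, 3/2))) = Interval.open(-2/9, 3/2)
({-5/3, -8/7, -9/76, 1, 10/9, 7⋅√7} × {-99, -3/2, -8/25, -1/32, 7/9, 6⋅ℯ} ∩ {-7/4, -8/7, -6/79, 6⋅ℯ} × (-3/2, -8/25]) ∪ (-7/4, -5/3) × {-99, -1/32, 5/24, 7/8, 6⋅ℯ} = ({-8/7} × {-8/25}) ∪ ((-7/4, -5/3) × {-99, -1/32, 5/24, 7/8, 6⋅ℯ})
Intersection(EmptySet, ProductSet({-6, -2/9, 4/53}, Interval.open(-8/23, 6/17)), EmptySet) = EmptySet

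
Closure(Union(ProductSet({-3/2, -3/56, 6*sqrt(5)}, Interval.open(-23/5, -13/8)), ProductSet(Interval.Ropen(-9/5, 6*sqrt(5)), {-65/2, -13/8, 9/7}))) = Union(ProductSet({-3/2, -3/56, 6*sqrt(5)}, Interval(-23/5, -13/8)), ProductSet(Interval(-9/5, 6*sqrt(5)), {-65/2, -13/8, 9/7}))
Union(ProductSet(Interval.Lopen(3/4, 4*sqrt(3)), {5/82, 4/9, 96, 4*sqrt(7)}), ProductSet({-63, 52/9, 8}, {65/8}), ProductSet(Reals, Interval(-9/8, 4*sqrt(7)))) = Union(ProductSet(Interval.Lopen(3/4, 4*sqrt(3)), {5/82, 4/9, 96, 4*sqrt(7)}), ProductSet(Reals, Interval(-9/8, 4*sqrt(7))))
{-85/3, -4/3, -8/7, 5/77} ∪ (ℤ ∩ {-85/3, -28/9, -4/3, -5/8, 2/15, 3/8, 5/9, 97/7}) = {-85/3, -4/3, -8/7, 5/77}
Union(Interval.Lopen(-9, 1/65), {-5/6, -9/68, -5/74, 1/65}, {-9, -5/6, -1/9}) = Interval(-9, 1/65)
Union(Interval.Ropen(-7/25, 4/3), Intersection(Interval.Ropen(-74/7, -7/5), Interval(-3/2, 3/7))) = Union(Interval.Ropen(-3/2, -7/5), Interval.Ropen(-7/25, 4/3))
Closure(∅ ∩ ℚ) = ∅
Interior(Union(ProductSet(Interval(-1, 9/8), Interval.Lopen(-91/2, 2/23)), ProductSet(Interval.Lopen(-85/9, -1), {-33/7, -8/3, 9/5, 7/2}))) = ProductSet(Interval.open(-1, 9/8), Interval.open(-91/2, 2/23))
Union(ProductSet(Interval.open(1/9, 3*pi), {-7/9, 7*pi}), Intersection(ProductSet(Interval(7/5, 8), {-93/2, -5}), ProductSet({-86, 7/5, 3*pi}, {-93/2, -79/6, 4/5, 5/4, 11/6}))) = Union(ProductSet({7/5}, {-93/2}), ProductSet(Interval.open(1/9, 3*pi), {-7/9, 7*pi}))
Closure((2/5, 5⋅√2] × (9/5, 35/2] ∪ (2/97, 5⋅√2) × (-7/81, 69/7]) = ({5⋅√2} × [9/5, 35/2]) ∪ ([2/97, 5⋅√2] × {-7/81}) ∪ ([2/5, 5⋅√2] × {35/2}) ∪ ({2/97, 5⋅√2} × [-7/81, 69/7]) ∪ ({2/5, 5⋅√2} × [69/7, 35/2]) ∪ ((2/97, 5⋅√2) × (-7/81, 69/7]) ∪ ((2/5, 5⋅√2] × (9/5, 35/2]) ∪ (([2/97, 2/5] ∪ {5⋅√2}) × {-7/81, 69/7})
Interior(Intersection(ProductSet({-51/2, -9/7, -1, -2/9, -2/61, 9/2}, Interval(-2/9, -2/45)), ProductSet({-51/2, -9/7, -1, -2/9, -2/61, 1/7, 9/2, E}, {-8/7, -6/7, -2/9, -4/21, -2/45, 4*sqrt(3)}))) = EmptySet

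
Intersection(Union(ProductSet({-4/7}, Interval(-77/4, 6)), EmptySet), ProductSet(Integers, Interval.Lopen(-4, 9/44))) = EmptySet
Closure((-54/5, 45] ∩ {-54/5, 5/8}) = {5/8}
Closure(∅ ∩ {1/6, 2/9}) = ∅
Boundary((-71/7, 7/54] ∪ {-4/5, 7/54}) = {-71/7, 7/54}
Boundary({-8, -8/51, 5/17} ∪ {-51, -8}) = {-51, -8, -8/51, 5/17}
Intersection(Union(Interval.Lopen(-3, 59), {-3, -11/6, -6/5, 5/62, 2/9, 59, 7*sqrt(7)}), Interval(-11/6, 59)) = Interval(-11/6, 59)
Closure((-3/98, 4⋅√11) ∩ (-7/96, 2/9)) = [-3/98, 2/9]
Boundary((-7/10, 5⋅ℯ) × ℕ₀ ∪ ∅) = [-7/10, 5⋅ℯ] × ℕ₀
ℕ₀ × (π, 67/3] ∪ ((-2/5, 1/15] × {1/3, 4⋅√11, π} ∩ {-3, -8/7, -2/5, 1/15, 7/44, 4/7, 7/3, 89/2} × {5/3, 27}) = ℕ₀ × (π, 67/3]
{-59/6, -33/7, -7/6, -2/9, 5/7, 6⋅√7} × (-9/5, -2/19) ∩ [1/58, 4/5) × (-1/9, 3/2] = {5/7} × (-1/9, -2/19)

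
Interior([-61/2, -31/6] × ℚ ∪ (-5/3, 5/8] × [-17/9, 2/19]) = ((-5/3, 5/8) × (-17/9, 2/19)) ∪ ([-61/2, -31/6] × ℚ \ (-∞, ∞))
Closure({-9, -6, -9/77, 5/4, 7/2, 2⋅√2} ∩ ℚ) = {-9, -6, -9/77, 5/4, 7/2}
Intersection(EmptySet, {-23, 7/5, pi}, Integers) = EmptySet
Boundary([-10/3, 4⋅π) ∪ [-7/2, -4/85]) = {-7/2, 4⋅π}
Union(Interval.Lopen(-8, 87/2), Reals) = Interval(-oo, oo)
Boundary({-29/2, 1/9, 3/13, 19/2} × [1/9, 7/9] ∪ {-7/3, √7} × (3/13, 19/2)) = ({-7/3, √7} × [3/13, 19/2]) ∪ ({-29/2, 1/9, 3/13, 19/2} × [1/9, 7/9])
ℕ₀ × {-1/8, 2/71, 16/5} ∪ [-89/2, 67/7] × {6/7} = (ℕ₀ × {-1/8, 2/71, 16/5}) ∪ ([-89/2, 67/7] × {6/7})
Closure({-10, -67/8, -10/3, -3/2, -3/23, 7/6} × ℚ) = {-10, -67/8, -10/3, -3/2, -3/23, 7/6} × ℝ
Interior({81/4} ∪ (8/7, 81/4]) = (8/7, 81/4)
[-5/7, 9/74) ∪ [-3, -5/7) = [-3, 9/74)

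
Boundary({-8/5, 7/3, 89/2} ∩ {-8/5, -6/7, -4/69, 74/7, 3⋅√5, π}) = {-8/5}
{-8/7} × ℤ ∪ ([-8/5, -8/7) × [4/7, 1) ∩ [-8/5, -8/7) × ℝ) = ({-8/7} × ℤ) ∪ ([-8/5, -8/7) × [4/7, 1))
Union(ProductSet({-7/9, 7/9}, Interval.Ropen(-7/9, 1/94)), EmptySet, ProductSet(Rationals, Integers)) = Union(ProductSet({-7/9, 7/9}, Interval.Ropen(-7/9, 1/94)), ProductSet(Rationals, Integers))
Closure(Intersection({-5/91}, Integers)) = EmptySet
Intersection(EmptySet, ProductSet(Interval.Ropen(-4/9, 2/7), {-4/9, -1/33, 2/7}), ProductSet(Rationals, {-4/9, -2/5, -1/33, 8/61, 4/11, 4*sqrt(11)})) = EmptySet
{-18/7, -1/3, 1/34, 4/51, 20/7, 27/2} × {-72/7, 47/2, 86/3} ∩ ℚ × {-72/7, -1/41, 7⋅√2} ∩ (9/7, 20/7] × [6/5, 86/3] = ∅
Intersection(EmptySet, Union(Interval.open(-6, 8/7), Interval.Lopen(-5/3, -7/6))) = EmptySet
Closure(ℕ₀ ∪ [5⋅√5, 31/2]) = ℕ₀ ∪ [5⋅√5, 31/2] ∪ (ℕ₀ \ (5⋅√5, 31/2))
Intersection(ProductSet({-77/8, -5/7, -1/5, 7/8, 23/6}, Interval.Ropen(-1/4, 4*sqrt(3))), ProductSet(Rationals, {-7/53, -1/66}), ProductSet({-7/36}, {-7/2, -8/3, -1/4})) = EmptySet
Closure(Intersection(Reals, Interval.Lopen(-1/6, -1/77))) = Interval(-1/6, -1/77)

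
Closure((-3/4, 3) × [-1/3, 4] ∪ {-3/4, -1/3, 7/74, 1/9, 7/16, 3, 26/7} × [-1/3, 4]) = ([-3/4, 3] ∪ {26/7}) × [-1/3, 4]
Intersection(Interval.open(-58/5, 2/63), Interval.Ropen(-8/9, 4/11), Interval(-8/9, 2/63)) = Interval.Ropen(-8/9, 2/63)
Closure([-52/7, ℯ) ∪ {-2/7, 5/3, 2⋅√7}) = [-52/7, ℯ] ∪ {2⋅√7}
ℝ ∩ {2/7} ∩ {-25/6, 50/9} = ∅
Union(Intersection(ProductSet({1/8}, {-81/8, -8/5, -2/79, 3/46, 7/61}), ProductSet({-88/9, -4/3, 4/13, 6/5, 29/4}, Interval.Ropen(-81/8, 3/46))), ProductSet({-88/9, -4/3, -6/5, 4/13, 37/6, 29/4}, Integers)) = ProductSet({-88/9, -4/3, -6/5, 4/13, 37/6, 29/4}, Integers)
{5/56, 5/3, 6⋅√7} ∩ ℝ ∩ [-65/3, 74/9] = {5/56, 5/3}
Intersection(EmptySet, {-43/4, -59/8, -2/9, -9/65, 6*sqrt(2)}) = EmptySet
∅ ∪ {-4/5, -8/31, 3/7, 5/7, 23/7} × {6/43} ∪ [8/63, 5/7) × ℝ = ([8/63, 5/7) × ℝ) ∪ ({-4/5, -8/31, 3/7, 5/7, 23/7} × {6/43})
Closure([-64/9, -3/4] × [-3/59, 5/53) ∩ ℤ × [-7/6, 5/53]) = {-7, -6, …, -1} × [-3/59, 5/53]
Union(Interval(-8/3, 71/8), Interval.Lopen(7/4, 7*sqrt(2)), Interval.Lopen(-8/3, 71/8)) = Interval(-8/3, 7*sqrt(2))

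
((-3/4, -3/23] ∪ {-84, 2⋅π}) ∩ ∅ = ∅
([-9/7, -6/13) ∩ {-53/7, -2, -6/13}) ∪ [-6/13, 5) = [-6/13, 5)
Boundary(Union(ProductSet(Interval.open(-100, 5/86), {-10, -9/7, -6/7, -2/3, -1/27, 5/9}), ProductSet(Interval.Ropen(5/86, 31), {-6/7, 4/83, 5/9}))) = Union(ProductSet(Interval(-100, 5/86), {-10, -9/7, -6/7, -2/3, -1/27, 5/9}), ProductSet(Interval(5/86, 31), {-6/7, 4/83, 5/9}))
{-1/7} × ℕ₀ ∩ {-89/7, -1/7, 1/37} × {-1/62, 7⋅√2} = ∅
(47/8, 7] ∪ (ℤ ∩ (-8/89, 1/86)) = {0} ∪ (47/8, 7]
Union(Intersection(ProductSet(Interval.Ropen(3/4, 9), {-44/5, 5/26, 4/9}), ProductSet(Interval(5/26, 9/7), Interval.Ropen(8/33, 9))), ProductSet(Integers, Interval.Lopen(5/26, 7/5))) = Union(ProductSet(Integers, Interval.Lopen(5/26, 7/5)), ProductSet(Interval(3/4, 9/7), {4/9}))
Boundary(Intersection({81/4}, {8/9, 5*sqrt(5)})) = EmptySet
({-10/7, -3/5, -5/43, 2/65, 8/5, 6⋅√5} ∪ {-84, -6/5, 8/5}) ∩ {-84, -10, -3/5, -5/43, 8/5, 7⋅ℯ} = {-84, -3/5, -5/43, 8/5}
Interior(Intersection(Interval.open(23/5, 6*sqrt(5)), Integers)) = EmptySet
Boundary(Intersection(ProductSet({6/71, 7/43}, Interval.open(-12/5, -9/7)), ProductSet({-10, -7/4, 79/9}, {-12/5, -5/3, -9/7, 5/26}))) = EmptySet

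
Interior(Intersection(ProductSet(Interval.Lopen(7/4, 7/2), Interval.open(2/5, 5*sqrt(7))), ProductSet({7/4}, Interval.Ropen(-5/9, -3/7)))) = EmptySet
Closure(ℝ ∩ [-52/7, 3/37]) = [-52/7, 3/37]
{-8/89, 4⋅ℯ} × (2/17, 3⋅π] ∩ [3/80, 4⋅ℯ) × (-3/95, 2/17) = ∅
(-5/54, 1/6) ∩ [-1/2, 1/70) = (-5/54, 1/70)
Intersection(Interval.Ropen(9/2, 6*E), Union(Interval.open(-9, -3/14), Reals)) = Interval.Ropen(9/2, 6*E)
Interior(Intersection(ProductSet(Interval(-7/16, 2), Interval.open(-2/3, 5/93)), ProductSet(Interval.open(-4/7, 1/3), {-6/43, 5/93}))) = EmptySet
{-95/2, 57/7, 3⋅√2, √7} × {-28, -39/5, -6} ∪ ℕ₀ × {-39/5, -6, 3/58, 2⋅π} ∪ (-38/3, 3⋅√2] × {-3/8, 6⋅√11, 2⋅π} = (ℕ₀ × {-39/5, -6, 3/58, 2⋅π}) ∪ ({-95/2, 57/7, 3⋅√2, √7} × {-28, -39/5, -6}) ∪ ((-38/3, 3⋅√2] × {-3/8, 6⋅√11, 2⋅π})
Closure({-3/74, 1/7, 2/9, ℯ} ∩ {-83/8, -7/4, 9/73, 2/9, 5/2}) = {2/9}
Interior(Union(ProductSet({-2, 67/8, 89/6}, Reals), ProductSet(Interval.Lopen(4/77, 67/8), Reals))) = ProductSet(Interval.open(4/77, 67/8), Reals)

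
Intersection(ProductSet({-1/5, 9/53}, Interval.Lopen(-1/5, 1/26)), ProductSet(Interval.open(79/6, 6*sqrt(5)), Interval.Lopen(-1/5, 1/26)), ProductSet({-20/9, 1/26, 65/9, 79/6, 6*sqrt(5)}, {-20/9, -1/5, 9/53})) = EmptySet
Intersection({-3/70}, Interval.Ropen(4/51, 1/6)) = EmptySet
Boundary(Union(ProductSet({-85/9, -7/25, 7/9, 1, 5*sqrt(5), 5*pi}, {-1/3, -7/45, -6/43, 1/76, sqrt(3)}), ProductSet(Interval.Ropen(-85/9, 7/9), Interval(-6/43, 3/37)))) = Union(ProductSet({-85/9, 7/9}, Interval(-6/43, 3/37)), ProductSet({-85/9, 7/9, 1, 5*sqrt(5), 5*pi}, {-1/3, -7/45, -6/43, 1/76, sqrt(3)}), ProductSet({-85/9, -7/25, 7/9, 1, 5*sqrt(5), 5*pi}, {-1/3, -7/45, -6/43, sqrt(3)}), ProductSet(Interval(-85/9, 7/9), {-6/43, 3/37}))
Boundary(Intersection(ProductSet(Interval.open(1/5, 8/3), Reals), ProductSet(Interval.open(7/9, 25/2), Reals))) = ProductSet({7/9, 8/3}, Reals)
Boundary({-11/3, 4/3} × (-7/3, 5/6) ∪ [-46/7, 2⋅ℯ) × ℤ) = ({-11/3, 4/3} × [-7/3, 5/6]) ∪ ([-46/7, 2⋅ℯ] × ℤ)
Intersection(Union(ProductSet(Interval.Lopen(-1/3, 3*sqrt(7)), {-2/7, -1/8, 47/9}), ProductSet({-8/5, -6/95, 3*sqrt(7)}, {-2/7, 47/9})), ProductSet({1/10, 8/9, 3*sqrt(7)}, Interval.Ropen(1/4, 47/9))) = EmptySet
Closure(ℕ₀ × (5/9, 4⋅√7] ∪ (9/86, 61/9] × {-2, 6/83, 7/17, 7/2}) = ([9/86, 61/9] × {-2, 6/83, 7/17, 7/2}) ∪ (ℕ₀ × [5/9, 4⋅√7])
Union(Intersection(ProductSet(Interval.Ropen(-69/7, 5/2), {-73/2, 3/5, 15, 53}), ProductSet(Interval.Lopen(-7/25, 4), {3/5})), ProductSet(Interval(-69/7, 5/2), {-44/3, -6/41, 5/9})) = Union(ProductSet(Interval(-69/7, 5/2), {-44/3, -6/41, 5/9}), ProductSet(Interval.open(-7/25, 5/2), {3/5}))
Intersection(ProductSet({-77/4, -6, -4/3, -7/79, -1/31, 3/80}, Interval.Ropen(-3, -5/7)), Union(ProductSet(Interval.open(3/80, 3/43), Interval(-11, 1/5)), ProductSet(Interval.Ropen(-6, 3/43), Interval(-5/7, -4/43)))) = EmptySet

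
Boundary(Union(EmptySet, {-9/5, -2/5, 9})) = {-9/5, -2/5, 9}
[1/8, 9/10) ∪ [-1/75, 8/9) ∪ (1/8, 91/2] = [-1/75, 91/2]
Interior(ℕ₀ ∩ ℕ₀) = ∅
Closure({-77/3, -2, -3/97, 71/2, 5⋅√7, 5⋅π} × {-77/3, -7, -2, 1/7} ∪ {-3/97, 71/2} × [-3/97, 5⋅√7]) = ({-3/97, 71/2} × [-3/97, 5⋅√7]) ∪ ({-77/3, -2, -3/97, 71/2, 5⋅√7, 5⋅π} × {-77/3, -7, -2, 1/7})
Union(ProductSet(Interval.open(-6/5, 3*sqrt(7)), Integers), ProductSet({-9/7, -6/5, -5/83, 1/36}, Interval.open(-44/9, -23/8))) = Union(ProductSet({-9/7, -6/5, -5/83, 1/36}, Interval.open(-44/9, -23/8)), ProductSet(Interval.open(-6/5, 3*sqrt(7)), Integers))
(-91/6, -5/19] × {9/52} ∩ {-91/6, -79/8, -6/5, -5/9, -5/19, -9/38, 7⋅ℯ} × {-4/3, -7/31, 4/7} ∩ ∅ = ∅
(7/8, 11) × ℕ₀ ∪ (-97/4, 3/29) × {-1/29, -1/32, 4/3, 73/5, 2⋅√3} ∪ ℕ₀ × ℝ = (ℕ₀ × ℝ) ∪ ((7/8, 11) × ℕ₀) ∪ ((-97/4, 3/29) × {-1/29, -1/32, 4/3, 73/5, 2⋅√3})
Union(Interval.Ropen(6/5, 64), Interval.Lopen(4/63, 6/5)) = Interval.open(4/63, 64)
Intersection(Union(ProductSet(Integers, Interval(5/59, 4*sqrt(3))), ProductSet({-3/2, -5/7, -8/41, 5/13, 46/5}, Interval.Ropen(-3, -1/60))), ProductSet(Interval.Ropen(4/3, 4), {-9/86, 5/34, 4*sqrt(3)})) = ProductSet(Range(2, 4, 1), {5/34, 4*sqrt(3)})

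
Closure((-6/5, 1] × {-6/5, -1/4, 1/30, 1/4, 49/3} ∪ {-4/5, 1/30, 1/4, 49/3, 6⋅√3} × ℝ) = ({-4/5, 1/30, 1/4, 49/3, 6⋅√3} × ℝ) ∪ ([-6/5, 1] × {-6/5, -1/4, 1/30, 1/4, 49/3})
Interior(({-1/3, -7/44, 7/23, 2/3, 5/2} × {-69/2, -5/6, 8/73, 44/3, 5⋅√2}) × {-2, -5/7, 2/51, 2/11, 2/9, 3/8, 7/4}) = ∅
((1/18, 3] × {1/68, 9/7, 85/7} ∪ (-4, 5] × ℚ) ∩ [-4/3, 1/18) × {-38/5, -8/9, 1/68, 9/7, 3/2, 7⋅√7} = [-4/3, 1/18) × {-38/5, -8/9, 1/68, 9/7, 3/2}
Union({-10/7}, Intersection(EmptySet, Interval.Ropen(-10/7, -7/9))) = {-10/7}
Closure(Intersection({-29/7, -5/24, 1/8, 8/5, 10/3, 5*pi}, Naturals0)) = EmptySet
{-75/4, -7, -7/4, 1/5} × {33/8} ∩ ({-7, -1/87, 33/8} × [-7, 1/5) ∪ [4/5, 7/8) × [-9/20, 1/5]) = ∅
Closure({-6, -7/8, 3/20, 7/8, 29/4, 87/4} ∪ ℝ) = ℝ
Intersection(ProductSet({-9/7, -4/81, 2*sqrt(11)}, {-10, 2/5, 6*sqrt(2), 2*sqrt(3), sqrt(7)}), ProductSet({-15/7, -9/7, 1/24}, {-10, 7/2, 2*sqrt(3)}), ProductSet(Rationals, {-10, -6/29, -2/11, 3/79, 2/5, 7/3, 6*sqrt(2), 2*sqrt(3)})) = ProductSet({-9/7}, {-10, 2*sqrt(3)})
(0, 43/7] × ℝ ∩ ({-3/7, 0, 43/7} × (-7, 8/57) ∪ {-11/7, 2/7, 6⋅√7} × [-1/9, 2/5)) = ({2/7} × [-1/9, 2/5)) ∪ ({43/7} × (-7, 8/57))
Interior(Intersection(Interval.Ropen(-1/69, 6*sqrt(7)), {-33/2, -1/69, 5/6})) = EmptySet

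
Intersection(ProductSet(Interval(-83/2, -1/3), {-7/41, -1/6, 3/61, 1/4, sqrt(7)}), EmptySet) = EmptySet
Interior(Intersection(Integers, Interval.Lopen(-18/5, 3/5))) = EmptySet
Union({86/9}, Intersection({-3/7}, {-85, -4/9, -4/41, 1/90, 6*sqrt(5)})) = {86/9}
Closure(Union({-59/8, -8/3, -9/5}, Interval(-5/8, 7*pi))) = Union({-59/8, -8/3, -9/5}, Interval(-5/8, 7*pi))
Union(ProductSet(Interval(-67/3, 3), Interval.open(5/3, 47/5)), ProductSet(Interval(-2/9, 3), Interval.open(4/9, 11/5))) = Union(ProductSet(Interval(-67/3, 3), Interval.open(5/3, 47/5)), ProductSet(Interval(-2/9, 3), Interval.open(4/9, 11/5)))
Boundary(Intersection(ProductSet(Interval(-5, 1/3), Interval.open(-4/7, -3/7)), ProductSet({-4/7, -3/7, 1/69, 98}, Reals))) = ProductSet({-4/7, -3/7, 1/69}, Interval(-4/7, -3/7))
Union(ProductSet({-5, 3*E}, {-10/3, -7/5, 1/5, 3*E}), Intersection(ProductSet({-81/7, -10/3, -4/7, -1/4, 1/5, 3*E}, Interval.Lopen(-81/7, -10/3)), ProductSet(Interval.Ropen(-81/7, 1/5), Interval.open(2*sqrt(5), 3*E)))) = ProductSet({-5, 3*E}, {-10/3, -7/5, 1/5, 3*E})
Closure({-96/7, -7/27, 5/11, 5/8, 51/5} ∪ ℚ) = ℝ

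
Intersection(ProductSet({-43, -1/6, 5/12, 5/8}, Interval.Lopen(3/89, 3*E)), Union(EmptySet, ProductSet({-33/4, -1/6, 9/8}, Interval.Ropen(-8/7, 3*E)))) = ProductSet({-1/6}, Interval.open(3/89, 3*E))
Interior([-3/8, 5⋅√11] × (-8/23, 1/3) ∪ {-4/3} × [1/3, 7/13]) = (-3/8, 5⋅√11) × (-8/23, 1/3)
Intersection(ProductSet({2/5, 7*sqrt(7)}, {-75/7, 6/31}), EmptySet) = EmptySet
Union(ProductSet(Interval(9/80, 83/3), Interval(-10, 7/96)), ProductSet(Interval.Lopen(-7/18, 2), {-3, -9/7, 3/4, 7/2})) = Union(ProductSet(Interval.Lopen(-7/18, 2), {-3, -9/7, 3/4, 7/2}), ProductSet(Interval(9/80, 83/3), Interval(-10, 7/96)))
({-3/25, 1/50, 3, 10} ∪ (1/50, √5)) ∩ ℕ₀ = {1, 2} ∪ {3, 10}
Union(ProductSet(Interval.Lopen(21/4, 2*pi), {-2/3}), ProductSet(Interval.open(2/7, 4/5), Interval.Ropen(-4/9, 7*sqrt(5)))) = Union(ProductSet(Interval.open(2/7, 4/5), Interval.Ropen(-4/9, 7*sqrt(5))), ProductSet(Interval.Lopen(21/4, 2*pi), {-2/3}))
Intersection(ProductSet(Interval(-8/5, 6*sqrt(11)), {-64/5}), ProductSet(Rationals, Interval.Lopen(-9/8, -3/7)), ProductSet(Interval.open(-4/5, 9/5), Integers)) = EmptySet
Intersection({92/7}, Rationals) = {92/7}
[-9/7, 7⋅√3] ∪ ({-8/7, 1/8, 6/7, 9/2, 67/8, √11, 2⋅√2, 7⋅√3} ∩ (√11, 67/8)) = [-9/7, 7⋅√3]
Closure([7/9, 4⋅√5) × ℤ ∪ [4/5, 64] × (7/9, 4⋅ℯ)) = ([7/9, 4⋅√5) × ℤ) ∪ ([4/5, 64] × [7/9, 4⋅ℯ]) ∪ ([7/9, 4⋅√5] × ℤ \ (7/9, 4⋅ℯ))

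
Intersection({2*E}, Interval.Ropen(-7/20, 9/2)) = EmptySet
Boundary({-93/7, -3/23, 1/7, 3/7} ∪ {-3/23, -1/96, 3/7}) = {-93/7, -3/23, -1/96, 1/7, 3/7}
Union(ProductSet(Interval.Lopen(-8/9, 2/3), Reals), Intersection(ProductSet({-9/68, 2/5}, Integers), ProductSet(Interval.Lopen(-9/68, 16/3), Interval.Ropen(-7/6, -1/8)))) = ProductSet(Interval.Lopen(-8/9, 2/3), Reals)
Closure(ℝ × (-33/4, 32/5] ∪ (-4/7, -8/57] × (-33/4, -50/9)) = ℝ × [-33/4, 32/5]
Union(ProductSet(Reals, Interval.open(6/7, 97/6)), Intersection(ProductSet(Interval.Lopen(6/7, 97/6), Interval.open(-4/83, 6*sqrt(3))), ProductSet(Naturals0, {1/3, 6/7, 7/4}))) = Union(ProductSet(Range(1, 17, 1), {1/3, 6/7, 7/4}), ProductSet(Reals, Interval.open(6/7, 97/6)))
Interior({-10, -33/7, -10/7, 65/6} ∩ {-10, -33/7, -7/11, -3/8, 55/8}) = ∅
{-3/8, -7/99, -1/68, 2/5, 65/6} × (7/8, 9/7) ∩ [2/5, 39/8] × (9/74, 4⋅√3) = {2/5} × (7/8, 9/7)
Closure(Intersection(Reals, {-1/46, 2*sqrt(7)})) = {-1/46, 2*sqrt(7)}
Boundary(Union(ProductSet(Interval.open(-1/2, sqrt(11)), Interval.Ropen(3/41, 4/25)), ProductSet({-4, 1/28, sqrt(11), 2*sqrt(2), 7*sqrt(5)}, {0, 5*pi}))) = Union(ProductSet({-1/2, sqrt(11)}, Interval(3/41, 4/25)), ProductSet({-4, 1/28, sqrt(11), 2*sqrt(2), 7*sqrt(5)}, {0, 5*pi}), ProductSet(Interval(-1/2, sqrt(11)), {3/41, 4/25}))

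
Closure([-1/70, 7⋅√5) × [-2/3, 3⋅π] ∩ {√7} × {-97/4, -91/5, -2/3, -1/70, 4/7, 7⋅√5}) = {√7} × {-2/3, -1/70, 4/7}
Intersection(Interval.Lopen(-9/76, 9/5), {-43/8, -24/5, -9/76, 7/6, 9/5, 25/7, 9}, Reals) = {7/6, 9/5}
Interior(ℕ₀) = ∅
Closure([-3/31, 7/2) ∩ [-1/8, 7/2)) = [-3/31, 7/2]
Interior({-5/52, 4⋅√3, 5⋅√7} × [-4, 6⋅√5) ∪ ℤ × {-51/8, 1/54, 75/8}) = ∅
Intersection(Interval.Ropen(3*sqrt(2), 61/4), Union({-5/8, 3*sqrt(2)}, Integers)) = Union({3*sqrt(2)}, Range(5, 16, 1))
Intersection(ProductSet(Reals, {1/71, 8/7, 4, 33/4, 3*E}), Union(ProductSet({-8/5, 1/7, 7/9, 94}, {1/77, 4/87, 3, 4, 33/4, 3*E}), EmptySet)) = ProductSet({-8/5, 1/7, 7/9, 94}, {4, 33/4, 3*E})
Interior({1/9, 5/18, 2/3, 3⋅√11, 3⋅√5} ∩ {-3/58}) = ∅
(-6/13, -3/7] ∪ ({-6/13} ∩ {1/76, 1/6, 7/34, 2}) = (-6/13, -3/7]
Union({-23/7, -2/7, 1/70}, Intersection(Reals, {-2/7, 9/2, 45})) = {-23/7, -2/7, 1/70, 9/2, 45}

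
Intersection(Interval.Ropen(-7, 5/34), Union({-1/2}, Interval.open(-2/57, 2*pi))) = Union({-1/2}, Interval.open(-2/57, 5/34))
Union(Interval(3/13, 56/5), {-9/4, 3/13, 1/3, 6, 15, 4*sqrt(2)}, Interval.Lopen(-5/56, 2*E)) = Union({-9/4, 15}, Interval.Lopen(-5/56, 56/5))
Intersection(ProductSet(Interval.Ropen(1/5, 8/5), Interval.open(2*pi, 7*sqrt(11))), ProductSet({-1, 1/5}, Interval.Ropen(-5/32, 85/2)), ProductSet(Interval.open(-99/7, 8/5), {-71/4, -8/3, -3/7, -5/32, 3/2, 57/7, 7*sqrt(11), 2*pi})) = ProductSet({1/5}, {57/7})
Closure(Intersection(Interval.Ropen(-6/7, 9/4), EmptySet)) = EmptySet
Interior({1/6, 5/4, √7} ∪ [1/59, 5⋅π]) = (1/59, 5⋅π)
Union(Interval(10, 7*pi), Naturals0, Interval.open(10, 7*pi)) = Union(Interval(10, 7*pi), Naturals0)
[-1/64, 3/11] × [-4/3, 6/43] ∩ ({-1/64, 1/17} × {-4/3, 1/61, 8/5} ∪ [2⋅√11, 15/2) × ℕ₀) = {-1/64, 1/17} × {-4/3, 1/61}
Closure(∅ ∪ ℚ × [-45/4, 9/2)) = ℝ × [-45/4, 9/2]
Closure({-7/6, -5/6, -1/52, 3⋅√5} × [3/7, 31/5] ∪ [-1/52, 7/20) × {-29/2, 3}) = ([-1/52, 7/20] × {-29/2, 3}) ∪ ({-7/6, -5/6, -1/52, 3⋅√5} × [3/7, 31/5])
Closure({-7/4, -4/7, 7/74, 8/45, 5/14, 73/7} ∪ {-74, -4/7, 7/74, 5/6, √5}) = {-74, -7/4, -4/7, 7/74, 8/45, 5/14, 5/6, 73/7, √5}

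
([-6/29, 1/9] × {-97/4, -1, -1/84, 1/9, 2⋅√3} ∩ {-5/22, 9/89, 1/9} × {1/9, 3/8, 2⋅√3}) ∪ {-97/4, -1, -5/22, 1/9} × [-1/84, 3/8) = ({9/89, 1/9} × {1/9, 2⋅√3}) ∪ ({-97/4, -1, -5/22, 1/9} × [-1/84, 3/8))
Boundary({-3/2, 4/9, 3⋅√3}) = {-3/2, 4/9, 3⋅√3}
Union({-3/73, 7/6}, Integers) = Union({-3/73, 7/6}, Integers)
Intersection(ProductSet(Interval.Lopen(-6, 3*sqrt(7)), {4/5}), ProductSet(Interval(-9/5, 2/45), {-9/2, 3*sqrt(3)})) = EmptySet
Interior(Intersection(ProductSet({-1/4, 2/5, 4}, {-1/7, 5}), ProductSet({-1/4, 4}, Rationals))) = EmptySet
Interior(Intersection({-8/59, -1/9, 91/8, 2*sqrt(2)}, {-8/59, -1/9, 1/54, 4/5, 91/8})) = EmptySet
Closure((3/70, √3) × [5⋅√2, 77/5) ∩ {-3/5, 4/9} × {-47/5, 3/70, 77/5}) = ∅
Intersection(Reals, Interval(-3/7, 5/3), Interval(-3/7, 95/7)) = Interval(-3/7, 5/3)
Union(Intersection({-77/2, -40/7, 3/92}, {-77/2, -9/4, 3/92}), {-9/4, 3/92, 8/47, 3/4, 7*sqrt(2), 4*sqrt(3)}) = {-77/2, -9/4, 3/92, 8/47, 3/4, 7*sqrt(2), 4*sqrt(3)}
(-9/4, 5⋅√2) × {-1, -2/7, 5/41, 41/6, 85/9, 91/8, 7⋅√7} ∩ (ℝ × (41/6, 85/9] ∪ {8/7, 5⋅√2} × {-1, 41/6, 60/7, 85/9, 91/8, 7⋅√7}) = ((-9/4, 5⋅√2) × {85/9}) ∪ ({8/7} × {-1, 41/6, 85/9, 91/8, 7⋅√7})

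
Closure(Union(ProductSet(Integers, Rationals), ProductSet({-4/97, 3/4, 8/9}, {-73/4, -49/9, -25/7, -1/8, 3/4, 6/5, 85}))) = Union(ProductSet({-4/97, 3/4, 8/9}, {-73/4, -49/9, -25/7, -1/8, 3/4, 6/5, 85}), ProductSet(Integers, Reals))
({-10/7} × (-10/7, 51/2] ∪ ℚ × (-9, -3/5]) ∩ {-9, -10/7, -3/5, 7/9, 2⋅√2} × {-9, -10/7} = {-9, -10/7, -3/5, 7/9} × {-10/7}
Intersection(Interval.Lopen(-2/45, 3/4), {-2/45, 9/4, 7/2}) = EmptySet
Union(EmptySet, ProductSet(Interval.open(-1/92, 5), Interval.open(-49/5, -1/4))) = ProductSet(Interval.open(-1/92, 5), Interval.open(-49/5, -1/4))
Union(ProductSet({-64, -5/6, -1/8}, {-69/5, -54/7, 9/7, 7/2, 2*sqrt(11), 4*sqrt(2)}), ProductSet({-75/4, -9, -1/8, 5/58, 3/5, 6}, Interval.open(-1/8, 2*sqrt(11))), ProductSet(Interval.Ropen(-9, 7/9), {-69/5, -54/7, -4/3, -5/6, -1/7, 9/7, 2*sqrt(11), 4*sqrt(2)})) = Union(ProductSet({-64, -5/6, -1/8}, {-69/5, -54/7, 9/7, 7/2, 2*sqrt(11), 4*sqrt(2)}), ProductSet({-75/4, -9, -1/8, 5/58, 3/5, 6}, Interval.open(-1/8, 2*sqrt(11))), ProductSet(Interval.Ropen(-9, 7/9), {-69/5, -54/7, -4/3, -5/6, -1/7, 9/7, 2*sqrt(11), 4*sqrt(2)}))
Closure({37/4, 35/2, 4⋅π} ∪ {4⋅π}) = {37/4, 35/2, 4⋅π}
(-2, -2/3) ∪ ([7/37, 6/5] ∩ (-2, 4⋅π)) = (-2, -2/3) ∪ [7/37, 6/5]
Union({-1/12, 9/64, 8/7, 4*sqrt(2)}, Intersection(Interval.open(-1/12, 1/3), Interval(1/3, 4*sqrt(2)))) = {-1/12, 9/64, 8/7, 4*sqrt(2)}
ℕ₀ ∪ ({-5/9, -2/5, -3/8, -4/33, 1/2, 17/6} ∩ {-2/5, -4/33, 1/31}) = {-2/5, -4/33} ∪ ℕ₀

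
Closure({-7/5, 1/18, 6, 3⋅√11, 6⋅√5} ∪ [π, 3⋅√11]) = {-7/5, 1/18, 6⋅√5} ∪ [π, 3⋅√11]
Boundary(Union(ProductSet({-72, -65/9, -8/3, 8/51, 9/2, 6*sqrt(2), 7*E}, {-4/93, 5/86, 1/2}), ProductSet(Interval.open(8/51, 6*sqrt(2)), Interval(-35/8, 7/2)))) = Union(ProductSet({8/51, 6*sqrt(2)}, Interval(-35/8, 7/2)), ProductSet({-72, -65/9, -8/3, 8/51, 6*sqrt(2), 7*E}, {-4/93, 5/86, 1/2}), ProductSet(Interval(8/51, 6*sqrt(2)), {-35/8, 7/2}))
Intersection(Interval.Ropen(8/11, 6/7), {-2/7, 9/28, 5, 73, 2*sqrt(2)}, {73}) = EmptySet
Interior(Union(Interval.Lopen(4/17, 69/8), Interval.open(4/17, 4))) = Interval.open(4/17, 69/8)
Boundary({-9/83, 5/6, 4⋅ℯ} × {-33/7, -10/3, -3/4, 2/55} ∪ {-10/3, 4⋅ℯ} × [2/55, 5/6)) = ({-10/3, 4⋅ℯ} × [2/55, 5/6]) ∪ ({-9/83, 5/6, 4⋅ℯ} × {-33/7, -10/3, -3/4, 2/55})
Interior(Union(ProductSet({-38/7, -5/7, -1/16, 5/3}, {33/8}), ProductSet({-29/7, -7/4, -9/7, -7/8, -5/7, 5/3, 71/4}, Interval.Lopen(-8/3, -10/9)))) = EmptySet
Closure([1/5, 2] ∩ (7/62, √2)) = [1/5, √2]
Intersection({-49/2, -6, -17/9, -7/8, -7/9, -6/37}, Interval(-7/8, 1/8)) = {-7/8, -7/9, -6/37}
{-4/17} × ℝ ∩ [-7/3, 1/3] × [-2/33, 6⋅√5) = {-4/17} × [-2/33, 6⋅√5)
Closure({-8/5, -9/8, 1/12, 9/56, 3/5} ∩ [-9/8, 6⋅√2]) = {-9/8, 1/12, 9/56, 3/5}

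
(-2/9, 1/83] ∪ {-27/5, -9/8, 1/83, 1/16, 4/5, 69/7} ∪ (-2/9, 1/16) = {-27/5, -9/8, 4/5, 69/7} ∪ (-2/9, 1/16]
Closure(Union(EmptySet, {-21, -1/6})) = {-21, -1/6}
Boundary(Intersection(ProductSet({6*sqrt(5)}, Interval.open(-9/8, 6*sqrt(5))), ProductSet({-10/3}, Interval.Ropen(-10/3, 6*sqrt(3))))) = EmptySet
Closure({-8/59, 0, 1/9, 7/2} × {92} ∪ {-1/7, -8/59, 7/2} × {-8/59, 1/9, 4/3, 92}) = ({-8/59, 0, 1/9, 7/2} × {92}) ∪ ({-1/7, -8/59, 7/2} × {-8/59, 1/9, 4/3, 92})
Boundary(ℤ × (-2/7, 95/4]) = ℤ × [-2/7, 95/4]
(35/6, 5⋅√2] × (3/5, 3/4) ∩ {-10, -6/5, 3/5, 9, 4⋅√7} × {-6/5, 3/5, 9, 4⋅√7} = ∅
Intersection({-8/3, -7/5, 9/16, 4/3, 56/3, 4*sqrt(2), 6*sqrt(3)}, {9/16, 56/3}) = {9/16, 56/3}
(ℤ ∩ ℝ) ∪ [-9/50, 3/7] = ℤ ∪ [-9/50, 3/7]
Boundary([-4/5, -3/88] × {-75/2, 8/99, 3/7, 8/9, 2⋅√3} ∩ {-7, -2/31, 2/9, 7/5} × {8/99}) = {-2/31} × {8/99}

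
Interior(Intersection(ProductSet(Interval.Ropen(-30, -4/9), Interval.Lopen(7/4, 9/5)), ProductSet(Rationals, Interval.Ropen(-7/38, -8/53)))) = EmptySet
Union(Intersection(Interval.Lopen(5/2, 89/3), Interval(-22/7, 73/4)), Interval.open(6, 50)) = Interval.open(5/2, 50)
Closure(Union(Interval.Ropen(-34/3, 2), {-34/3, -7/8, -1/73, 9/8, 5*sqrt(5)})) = Union({5*sqrt(5)}, Interval(-34/3, 2))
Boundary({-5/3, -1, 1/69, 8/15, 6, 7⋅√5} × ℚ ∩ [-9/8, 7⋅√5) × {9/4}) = {-1, 1/69, 8/15, 6} × {9/4}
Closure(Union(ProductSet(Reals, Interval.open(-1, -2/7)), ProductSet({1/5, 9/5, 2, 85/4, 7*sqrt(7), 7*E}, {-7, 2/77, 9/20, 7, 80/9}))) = Union(ProductSet({1/5, 9/5, 2, 85/4, 7*sqrt(7), 7*E}, {-7, 2/77, 9/20, 7, 80/9}), ProductSet(Reals, Interval(-1, -2/7)))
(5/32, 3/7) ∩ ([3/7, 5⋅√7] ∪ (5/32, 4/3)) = (5/32, 3/7)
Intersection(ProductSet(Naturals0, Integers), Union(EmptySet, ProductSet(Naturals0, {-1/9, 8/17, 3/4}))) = EmptySet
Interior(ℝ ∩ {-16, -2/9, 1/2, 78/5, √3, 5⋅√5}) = ∅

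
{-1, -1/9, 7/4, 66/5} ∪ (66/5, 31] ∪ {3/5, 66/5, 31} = {-1, -1/9, 3/5, 7/4} ∪ [66/5, 31]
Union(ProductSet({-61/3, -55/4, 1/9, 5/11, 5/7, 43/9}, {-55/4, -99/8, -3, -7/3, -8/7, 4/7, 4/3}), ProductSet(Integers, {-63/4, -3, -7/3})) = Union(ProductSet({-61/3, -55/4, 1/9, 5/11, 5/7, 43/9}, {-55/4, -99/8, -3, -7/3, -8/7, 4/7, 4/3}), ProductSet(Integers, {-63/4, -3, -7/3}))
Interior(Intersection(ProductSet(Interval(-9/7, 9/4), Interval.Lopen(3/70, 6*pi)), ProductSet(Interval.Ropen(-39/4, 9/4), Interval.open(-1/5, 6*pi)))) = ProductSet(Interval.open(-9/7, 9/4), Interval.open(3/70, 6*pi))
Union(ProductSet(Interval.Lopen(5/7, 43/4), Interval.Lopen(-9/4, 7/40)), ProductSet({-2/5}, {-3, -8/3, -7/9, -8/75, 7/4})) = Union(ProductSet({-2/5}, {-3, -8/3, -7/9, -8/75, 7/4}), ProductSet(Interval.Lopen(5/7, 43/4), Interval.Lopen(-9/4, 7/40)))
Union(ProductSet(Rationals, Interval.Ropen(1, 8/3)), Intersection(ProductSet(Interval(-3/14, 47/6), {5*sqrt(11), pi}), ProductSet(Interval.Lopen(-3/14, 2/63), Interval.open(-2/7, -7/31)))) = ProductSet(Rationals, Interval.Ropen(1, 8/3))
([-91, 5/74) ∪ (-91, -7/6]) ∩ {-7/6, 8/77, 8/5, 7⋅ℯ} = {-7/6}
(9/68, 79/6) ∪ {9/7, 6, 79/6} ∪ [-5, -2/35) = [-5, -2/35) ∪ (9/68, 79/6]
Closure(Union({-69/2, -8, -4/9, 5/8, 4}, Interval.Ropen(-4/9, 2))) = Union({-69/2, -8, 4}, Interval(-4/9, 2))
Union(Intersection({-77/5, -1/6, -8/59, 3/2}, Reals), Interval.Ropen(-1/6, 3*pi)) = Union({-77/5}, Interval.Ropen(-1/6, 3*pi))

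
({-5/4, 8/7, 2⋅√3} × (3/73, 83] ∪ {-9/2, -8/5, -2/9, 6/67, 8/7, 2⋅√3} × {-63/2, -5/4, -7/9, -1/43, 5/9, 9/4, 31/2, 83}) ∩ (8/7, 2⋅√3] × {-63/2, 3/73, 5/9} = {2⋅√3} × {-63/2, 5/9}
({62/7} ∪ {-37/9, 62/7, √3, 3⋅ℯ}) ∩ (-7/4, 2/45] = ∅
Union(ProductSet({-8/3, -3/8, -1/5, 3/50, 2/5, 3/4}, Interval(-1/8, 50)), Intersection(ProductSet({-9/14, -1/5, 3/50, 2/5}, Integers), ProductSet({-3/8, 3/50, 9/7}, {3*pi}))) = ProductSet({-8/3, -3/8, -1/5, 3/50, 2/5, 3/4}, Interval(-1/8, 50))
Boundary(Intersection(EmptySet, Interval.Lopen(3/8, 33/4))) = EmptySet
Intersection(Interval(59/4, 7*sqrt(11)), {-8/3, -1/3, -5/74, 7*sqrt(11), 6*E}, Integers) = EmptySet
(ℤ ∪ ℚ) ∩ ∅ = ∅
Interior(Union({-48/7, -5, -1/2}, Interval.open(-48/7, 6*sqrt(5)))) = Interval.open(-48/7, 6*sqrt(5))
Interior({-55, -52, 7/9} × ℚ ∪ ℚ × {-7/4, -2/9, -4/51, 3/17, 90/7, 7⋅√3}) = ∅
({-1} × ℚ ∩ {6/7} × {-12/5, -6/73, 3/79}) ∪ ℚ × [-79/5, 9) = ℚ × [-79/5, 9)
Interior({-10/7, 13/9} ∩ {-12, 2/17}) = ∅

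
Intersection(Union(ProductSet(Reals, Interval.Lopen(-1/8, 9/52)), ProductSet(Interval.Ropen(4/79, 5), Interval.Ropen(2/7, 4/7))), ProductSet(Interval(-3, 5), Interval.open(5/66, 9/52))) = ProductSet(Interval(-3, 5), Interval.open(5/66, 9/52))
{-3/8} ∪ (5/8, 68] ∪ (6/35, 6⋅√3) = {-3/8} ∪ (6/35, 68]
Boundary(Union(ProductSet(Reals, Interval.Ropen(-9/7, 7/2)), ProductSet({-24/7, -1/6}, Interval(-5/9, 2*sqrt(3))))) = ProductSet(Reals, {-9/7, 7/2})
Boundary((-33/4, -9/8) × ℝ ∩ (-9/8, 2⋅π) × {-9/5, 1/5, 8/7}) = ∅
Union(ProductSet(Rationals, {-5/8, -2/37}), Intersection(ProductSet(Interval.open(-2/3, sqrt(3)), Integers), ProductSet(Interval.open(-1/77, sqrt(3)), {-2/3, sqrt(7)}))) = ProductSet(Rationals, {-5/8, -2/37})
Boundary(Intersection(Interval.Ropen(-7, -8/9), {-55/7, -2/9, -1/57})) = EmptySet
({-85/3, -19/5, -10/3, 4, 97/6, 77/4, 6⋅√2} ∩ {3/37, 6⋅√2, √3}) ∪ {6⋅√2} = {6⋅√2}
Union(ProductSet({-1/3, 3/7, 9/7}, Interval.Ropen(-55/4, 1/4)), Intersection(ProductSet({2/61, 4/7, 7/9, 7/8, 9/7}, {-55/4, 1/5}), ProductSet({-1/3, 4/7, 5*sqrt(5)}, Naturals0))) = ProductSet({-1/3, 3/7, 9/7}, Interval.Ropen(-55/4, 1/4))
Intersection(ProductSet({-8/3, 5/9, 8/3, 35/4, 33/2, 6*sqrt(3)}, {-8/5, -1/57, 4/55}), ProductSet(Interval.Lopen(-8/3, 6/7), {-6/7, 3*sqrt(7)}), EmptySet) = EmptySet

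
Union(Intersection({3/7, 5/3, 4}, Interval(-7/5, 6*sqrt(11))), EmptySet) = {3/7, 5/3, 4}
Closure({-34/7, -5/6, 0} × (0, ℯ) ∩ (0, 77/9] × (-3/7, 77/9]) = ∅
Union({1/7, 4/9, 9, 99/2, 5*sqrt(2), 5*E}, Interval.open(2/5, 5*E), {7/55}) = Union({7/55, 1/7, 99/2}, Interval.Lopen(2/5, 5*E))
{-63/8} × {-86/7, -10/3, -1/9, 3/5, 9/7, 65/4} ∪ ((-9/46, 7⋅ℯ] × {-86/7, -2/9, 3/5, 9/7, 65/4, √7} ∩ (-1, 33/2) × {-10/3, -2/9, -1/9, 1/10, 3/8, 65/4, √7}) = ({-63/8} × {-86/7, -10/3, -1/9, 3/5, 9/7, 65/4}) ∪ ((-9/46, 33/2) × {-2/9, 65/4, √7})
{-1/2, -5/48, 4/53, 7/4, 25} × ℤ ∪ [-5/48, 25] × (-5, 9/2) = ({-1/2, -5/48, 4/53, 7/4, 25} × ℤ) ∪ ([-5/48, 25] × (-5, 9/2))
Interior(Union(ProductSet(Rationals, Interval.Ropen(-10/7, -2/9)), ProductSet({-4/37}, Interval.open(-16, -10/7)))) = EmptySet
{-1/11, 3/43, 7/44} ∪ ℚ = ℚ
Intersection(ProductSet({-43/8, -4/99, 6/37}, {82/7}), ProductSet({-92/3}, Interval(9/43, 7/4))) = EmptySet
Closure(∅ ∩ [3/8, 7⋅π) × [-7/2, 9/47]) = ∅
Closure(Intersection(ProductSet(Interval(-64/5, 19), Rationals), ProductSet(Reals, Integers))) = ProductSet(Interval(-64/5, 19), Integers)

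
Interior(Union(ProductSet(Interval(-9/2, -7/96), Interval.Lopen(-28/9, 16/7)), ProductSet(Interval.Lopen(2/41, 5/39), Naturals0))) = ProductSet(Interval.open(-9/2, -7/96), Interval.open(-28/9, 16/7))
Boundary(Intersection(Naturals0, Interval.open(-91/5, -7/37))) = EmptySet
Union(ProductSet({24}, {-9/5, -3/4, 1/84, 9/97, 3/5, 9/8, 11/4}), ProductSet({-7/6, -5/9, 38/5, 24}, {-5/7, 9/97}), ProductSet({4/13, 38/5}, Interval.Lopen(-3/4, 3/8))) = Union(ProductSet({24}, {-9/5, -3/4, 1/84, 9/97, 3/5, 9/8, 11/4}), ProductSet({4/13, 38/5}, Interval.Lopen(-3/4, 3/8)), ProductSet({-7/6, -5/9, 38/5, 24}, {-5/7, 9/97}))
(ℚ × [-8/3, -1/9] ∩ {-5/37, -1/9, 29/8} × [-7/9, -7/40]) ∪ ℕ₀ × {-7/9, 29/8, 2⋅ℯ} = (ℕ₀ × {-7/9, 29/8, 2⋅ℯ}) ∪ ({-5/37, -1/9, 29/8} × [-7/9, -7/40])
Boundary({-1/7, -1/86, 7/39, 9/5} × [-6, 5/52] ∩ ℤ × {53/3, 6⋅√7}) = ∅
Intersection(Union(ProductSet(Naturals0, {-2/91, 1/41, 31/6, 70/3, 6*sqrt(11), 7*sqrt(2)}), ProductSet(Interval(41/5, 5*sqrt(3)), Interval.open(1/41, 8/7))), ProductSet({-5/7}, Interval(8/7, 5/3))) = EmptySet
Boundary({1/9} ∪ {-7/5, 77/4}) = {-7/5, 1/9, 77/4}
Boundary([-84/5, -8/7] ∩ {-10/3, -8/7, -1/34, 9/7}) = {-10/3, -8/7}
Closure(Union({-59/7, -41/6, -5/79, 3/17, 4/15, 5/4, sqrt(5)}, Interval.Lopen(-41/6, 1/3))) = Union({-59/7, 5/4, sqrt(5)}, Interval(-41/6, 1/3))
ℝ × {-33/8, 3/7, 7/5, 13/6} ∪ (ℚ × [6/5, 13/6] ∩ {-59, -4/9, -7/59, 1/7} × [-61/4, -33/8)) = ℝ × {-33/8, 3/7, 7/5, 13/6}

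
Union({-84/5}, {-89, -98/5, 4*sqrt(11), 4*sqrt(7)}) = {-89, -98/5, -84/5, 4*sqrt(11), 4*sqrt(7)}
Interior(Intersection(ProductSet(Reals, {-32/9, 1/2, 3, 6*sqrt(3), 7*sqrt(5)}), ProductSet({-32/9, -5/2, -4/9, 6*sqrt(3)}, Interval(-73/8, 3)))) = EmptySet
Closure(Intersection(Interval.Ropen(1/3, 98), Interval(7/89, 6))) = Interval(1/3, 6)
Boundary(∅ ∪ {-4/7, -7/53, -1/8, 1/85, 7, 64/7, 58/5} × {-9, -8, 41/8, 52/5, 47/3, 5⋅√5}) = {-4/7, -7/53, -1/8, 1/85, 7, 64/7, 58/5} × {-9, -8, 41/8, 52/5, 47/3, 5⋅√5}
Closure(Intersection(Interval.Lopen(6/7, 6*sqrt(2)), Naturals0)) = Range(1, 9, 1)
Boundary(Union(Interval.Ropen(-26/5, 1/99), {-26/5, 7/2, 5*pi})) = {-26/5, 1/99, 7/2, 5*pi}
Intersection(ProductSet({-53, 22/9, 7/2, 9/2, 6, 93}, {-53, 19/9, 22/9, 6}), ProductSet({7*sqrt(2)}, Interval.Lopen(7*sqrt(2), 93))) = EmptySet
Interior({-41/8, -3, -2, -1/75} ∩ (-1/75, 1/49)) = ∅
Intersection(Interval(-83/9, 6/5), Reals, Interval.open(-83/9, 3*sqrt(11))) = Interval.Lopen(-83/9, 6/5)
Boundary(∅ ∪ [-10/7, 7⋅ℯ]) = {-10/7, 7⋅ℯ}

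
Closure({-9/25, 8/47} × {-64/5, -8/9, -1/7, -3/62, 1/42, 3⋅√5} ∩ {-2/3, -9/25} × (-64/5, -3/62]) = {-9/25} × {-8/9, -1/7, -3/62}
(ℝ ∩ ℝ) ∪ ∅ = ℝ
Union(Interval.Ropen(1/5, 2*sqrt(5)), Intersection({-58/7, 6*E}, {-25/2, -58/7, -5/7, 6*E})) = Union({-58/7, 6*E}, Interval.Ropen(1/5, 2*sqrt(5)))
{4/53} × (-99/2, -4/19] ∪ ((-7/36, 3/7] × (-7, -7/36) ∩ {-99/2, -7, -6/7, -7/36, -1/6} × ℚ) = ({4/53} × (-99/2, -4/19]) ∪ ({-1/6} × (ℚ ∩ (-7, -7/36)))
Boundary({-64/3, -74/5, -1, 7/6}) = {-64/3, -74/5, -1, 7/6}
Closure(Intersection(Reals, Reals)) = Reals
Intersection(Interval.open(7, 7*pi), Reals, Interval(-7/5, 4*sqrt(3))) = EmptySet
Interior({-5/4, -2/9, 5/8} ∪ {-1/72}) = ∅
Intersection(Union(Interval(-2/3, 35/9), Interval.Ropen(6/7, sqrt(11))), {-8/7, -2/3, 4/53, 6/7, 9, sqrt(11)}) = {-2/3, 4/53, 6/7, sqrt(11)}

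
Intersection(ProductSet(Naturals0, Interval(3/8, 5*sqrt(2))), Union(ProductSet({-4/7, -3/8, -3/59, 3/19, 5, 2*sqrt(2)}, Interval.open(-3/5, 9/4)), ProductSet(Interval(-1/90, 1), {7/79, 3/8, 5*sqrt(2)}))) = Union(ProductSet({5}, Interval.Ropen(3/8, 9/4)), ProductSet(Range(0, 2, 1), {3/8, 5*sqrt(2)}))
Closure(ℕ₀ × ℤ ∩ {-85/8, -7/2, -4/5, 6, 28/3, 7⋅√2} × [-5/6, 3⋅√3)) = {6} × {0, 1, …, 5}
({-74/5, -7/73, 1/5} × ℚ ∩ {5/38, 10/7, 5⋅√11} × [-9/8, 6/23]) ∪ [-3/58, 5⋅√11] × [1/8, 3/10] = [-3/58, 5⋅√11] × [1/8, 3/10]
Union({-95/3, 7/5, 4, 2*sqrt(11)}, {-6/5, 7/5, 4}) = {-95/3, -6/5, 7/5, 4, 2*sqrt(11)}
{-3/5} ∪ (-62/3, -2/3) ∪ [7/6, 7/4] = (-62/3, -2/3) ∪ {-3/5} ∪ [7/6, 7/4]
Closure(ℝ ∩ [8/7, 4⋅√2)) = [8/7, 4⋅√2]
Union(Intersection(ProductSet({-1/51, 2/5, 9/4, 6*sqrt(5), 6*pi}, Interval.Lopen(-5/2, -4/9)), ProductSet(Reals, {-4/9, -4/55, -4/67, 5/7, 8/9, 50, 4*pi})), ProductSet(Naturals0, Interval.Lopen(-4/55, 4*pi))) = Union(ProductSet({-1/51, 2/5, 9/4, 6*sqrt(5), 6*pi}, {-4/9}), ProductSet(Naturals0, Interval.Lopen(-4/55, 4*pi)))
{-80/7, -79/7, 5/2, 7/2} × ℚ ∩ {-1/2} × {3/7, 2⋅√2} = ∅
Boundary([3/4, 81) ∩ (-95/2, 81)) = {3/4, 81}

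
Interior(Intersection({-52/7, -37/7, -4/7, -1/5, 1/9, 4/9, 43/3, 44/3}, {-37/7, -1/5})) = EmptySet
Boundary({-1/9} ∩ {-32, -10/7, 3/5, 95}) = ∅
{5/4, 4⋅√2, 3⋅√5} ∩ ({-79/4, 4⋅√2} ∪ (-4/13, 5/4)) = {4⋅√2}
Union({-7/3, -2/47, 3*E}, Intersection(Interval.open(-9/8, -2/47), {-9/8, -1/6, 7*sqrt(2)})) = {-7/3, -1/6, -2/47, 3*E}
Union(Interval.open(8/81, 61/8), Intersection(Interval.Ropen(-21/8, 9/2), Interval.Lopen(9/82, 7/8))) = Interval.open(8/81, 61/8)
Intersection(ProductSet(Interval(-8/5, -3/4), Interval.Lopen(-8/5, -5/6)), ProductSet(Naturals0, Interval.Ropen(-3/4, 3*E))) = EmptySet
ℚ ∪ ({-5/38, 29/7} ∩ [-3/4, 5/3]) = ℚ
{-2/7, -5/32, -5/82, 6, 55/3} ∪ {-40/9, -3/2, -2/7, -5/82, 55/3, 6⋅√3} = {-40/9, -3/2, -2/7, -5/32, -5/82, 6, 55/3, 6⋅√3}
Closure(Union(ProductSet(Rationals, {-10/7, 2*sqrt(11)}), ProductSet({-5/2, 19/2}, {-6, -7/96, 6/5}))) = Union(ProductSet({-5/2, 19/2}, {-6, -7/96, 6/5}), ProductSet(Reals, {-10/7, 2*sqrt(11)}))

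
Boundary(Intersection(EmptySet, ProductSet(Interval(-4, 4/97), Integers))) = EmptySet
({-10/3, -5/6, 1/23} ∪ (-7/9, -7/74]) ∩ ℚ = {-10/3, -5/6, 1/23} ∪ (ℚ ∩ (-7/9, -7/74])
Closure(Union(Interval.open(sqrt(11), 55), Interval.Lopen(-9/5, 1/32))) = Union(Interval(-9/5, 1/32), Interval(sqrt(11), 55))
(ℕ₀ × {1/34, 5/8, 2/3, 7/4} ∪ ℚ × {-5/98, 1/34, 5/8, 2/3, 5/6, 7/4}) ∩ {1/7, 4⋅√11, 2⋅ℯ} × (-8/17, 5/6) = {1/7} × {-5/98, 1/34, 5/8, 2/3}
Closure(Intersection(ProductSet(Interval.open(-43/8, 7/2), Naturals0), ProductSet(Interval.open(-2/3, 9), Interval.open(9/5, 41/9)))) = ProductSet(Interval(-2/3, 7/2), Range(2, 5, 1))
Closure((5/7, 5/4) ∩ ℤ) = {1}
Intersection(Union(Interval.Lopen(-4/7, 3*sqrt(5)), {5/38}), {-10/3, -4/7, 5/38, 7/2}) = {5/38, 7/2}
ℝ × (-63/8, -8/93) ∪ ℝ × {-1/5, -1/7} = ℝ × (-63/8, -8/93)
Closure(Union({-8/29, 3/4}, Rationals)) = Reals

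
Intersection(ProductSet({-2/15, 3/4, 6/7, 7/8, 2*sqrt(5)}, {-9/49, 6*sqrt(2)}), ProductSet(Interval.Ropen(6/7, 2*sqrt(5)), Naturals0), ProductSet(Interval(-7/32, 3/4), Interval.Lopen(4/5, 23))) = EmptySet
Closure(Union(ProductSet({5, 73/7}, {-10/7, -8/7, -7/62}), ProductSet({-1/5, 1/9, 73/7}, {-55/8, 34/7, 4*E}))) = Union(ProductSet({5, 73/7}, {-10/7, -8/7, -7/62}), ProductSet({-1/5, 1/9, 73/7}, {-55/8, 34/7, 4*E}))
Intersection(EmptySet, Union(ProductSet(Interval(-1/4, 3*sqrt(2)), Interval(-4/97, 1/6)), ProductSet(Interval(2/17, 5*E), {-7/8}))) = EmptySet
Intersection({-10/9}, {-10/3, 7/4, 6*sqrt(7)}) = EmptySet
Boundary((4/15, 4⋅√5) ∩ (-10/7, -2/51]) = ∅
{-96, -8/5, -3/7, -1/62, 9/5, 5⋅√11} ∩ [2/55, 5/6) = ∅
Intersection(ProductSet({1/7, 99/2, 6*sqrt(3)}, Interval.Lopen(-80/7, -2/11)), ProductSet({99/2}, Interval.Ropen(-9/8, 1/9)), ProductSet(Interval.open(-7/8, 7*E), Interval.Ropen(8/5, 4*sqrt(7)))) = EmptySet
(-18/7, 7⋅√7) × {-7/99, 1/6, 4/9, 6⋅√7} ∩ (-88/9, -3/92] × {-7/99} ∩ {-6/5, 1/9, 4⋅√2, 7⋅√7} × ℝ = {-6/5} × {-7/99}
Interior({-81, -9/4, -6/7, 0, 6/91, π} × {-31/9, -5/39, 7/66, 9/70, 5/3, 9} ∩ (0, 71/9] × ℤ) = ∅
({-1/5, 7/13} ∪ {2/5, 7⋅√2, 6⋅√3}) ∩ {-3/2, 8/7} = ∅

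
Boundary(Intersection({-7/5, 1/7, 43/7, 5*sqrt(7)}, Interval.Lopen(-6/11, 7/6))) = {1/7}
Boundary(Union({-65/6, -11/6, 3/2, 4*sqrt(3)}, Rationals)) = Reals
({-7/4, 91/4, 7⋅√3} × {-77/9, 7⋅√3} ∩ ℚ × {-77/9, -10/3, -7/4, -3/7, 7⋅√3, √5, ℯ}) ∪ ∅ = {-7/4, 91/4} × {-77/9, 7⋅√3}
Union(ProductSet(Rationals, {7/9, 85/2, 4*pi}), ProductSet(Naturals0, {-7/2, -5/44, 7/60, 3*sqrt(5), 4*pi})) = Union(ProductSet(Naturals0, {-7/2, -5/44, 7/60, 3*sqrt(5), 4*pi}), ProductSet(Rationals, {7/9, 85/2, 4*pi}))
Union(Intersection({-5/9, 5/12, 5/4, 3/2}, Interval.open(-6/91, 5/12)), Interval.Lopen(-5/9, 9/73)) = Interval.Lopen(-5/9, 9/73)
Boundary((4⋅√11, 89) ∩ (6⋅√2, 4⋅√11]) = ∅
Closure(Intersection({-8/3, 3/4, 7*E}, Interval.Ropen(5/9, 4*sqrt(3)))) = {3/4}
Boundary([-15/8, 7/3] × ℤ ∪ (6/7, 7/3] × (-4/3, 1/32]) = ({6/7, 7/3} × [-4/3, 1/32]) ∪ ([6/7, 7/3] × {-4/3, 1/32}) ∪ (([-15/8, 6/7] ∪ {7/3}) × ℤ) ∪ ([-15/8, 7/3] × ℤ \ (-4/3, 1/32))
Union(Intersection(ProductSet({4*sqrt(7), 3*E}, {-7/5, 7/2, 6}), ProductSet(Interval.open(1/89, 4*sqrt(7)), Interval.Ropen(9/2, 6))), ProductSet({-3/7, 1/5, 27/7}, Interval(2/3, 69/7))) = ProductSet({-3/7, 1/5, 27/7}, Interval(2/3, 69/7))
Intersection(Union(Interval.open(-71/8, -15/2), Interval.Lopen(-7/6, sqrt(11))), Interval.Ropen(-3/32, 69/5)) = Interval(-3/32, sqrt(11))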